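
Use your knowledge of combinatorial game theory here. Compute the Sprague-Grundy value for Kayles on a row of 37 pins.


Kayles: a move removes 1 or 2 adjacent pins from a contiguous row.
Removing pins from a row of k leaves two independent rows (a, b) with a + b = k - 1 (one pin) or a + b = k - 2 (two pins); an end removal gives a = 0.
By Sprague-Grundy, G(k) = mex{ G(a) XOR G(b) } over all these splits. G(0) = 0.
G(1): splits (0,0):0^0=0 -> mex({0}) = 1
G(2): splits (0,1):0^1=1 (0,0):0^0=0 -> mex({0, 1}) = 2
G(3): splits (0,2):0^2=2 (1,1):1^1=0 (0,1):0^1=1 -> mex({0, 1, 2}) = 3
G(4): splits (0,3):0^3=3 (1,2):1^2=3 (0,2):0^2=2 (1,1):1^1=0 -> mex({0, 2, 3}) = 1
G(5): splits (0,4):0^1=1 (1,3):1^3=2 (2,2):2^2=0 (0,3):0^3=3 (1,2):1^2=3 -> mex({0, 1, 2, 3}) = 4
G(6) = mex({0, 1, 2, 4}) = 3
G(7) = mex({0, 1, 3, 4, 5}) = 2
G(8) = mex({0, 2, 3, 5, 6}) = 1
G(9) = mex({0, 1, 2, 3, 6, 7}) = 4
G(10) = mex({0, 1, 3, 4, 5, 7}) = 2
G(11) = mex({0, 1, 2, 3, 4, 5}) = 6
G(12) = mex({0, 1, 2, 3, 5, 6, 7}) = 4
G(13) = mex({0, 2, 3, 4, 6, 7}) = 1
G(14) = mex({0, 1, 4, 5, 6, 7}) = 2
G(15) = mex({0, 1, 2, 3, 4, 5, 6}) = 7
G(16) = mex({0, 2, 3, 5, 6, 7}) = 1
G(17) = mex({0, 1, 2, 3, 5, 6, 7}) = 4
G(18) = mex({0, 1, 2, 4, 5, 6}) = 3
G(19) = mex({0, 1, 3, 4, 5, 7}) = 2
G(20) = mex({0, 2, 3, 4, 5, 6, 7}) = 1
G(21) = mex({0, 1, 2, 3, 5, 6, 7}) = 4
G(22) = mex({0, 1, 2, 3, 4, 5, 7}) = 6
G(23) = mex({0, 1, 2, 3, 4, 5, 6}) = 7
G(24) = mex({0, 1, 2, 3, 5, 6, 7}) = 4
G(25) = mex({0, 2, 3, 4, 6, 7}) = 1
G(26) = mex({0, 1, 3, 4, 5, 6, 7}) = 2
G(27) = mex({0, 1, 2, 3, 4, 5, 6, 7}) = 8
G(28) = mex({0, 1, 2, 3, 4, 6, 7, 8}) = 5
G(29) = mex({0, 1, 2, 3, 5, 6, 7, 8, 9}) = 4
G(30) = mex({0, 1, 2, 3, 4, 5, 6, 9, 10}) = 7
G(31) = mex({0, 1, 3, 4, 5, 7, 10, 11}) = 2
G(32) = mex({0, 2, 3, 4, 5, 6, 7, 9, 11}) = 1
G(33) = mex({0, 1, 2, 3, 4, 5, 6, 7, 9, 12}) = 8
G(34) = mex({0, 1, 2, 3, 4, 5, 7, 8, 11, 12}) = 6
G(35) = mex({0, 1, 2, 3, 4, 5, 6, 8, 9, 10, 11}) = 7
G(36) = mex({0, 1, 2, 3, 5, 6, 7, 9, 10}) = 4
G(37) = mex({0, 2, 3, 4, 6, 7, 9, 10, 11, 12}) = 1
Therefore G(37) = 1.

1


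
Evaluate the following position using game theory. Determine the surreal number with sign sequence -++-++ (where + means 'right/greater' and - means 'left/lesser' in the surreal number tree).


Sign expansion: -++-++
Rule: track bounds (lo, hi), initially (-inf, +inf). On '+', the current value becomes lo and we move to the simplest number in (value, hi): value + 1 if hi = +inf, otherwise the midpoint (value + hi)/2. On '-', the current value becomes hi and we move to value - 1 if lo = -inf, otherwise the midpoint (lo + value)/2.
Start at 0.
Step 1: sign = -, move left. Bounds: (-inf, 0). Value = -1
Step 2: sign = +, move right. Bounds: (-1, 0). Value = -1/2
Step 3: sign = +, move right. Bounds: (-1/2, 0). Value = -1/4
Step 4: sign = -, move left. Bounds: (-1/2, -1/4). Value = -3/8
Step 5: sign = +, move right. Bounds: (-3/8, -1/4). Value = -5/16
Step 6: sign = +, move right. Bounds: (-5/16, -1/4). Value = -9/32
The surreal number with sign expansion -++-++ is -9/32.

-9/32


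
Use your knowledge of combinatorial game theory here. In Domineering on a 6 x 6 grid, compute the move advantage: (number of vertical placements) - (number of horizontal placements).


Board is 6 x 6 (rows x cols).
Left (vertical) placements: (rows-1) * cols = 5 * 6 = 30
Right (horizontal) placements: rows * (cols-1) = 6 * 5 = 30
Advantage = Left - Right = 30 - 30 = 0

0


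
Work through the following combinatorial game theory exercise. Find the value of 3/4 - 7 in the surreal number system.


x = 3/4, y = 7
Converting to common denominator: 4
x = 3/4, y = 28/4
x - y = 3/4 - 7 = -25/4

-25/4


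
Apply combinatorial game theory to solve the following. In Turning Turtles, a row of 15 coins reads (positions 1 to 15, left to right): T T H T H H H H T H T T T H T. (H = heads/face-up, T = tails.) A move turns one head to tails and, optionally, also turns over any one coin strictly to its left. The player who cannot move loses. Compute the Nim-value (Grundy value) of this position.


Coins: T T H T H H H H T H T T T H T
Key fact: a single head at position k behaves exactly like a Nim heap of size k (turning it to T and optionally flipping a coin at j < k corresponds to moving the heap from k to j, or to 0), and heads combine as a disjunctive sum (two heads at the same place would cancel, matching j XOR j = 0). So the Nim-value is the XOR of the 1-indexed positions of the heads.
Face-up positions (1-indexed): [3, 5, 6, 7, 8, 10, 14]
XOR 0 with 3: 0 XOR 3 = 3
XOR 3 with 5: 3 XOR 5 = 6
XOR 6 with 6: 6 XOR 6 = 0
XOR 0 with 7: 0 XOR 7 = 7
XOR 7 with 8: 7 XOR 8 = 15
XOR 15 with 10: 15 XOR 10 = 5
XOR 5 with 14: 5 XOR 14 = 11
Nim-value = 11

11


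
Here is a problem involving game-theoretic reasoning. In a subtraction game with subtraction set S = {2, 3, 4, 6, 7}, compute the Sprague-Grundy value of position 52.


The subtraction set is S = {2, 3, 4, 6, 7}.
G(k) = mex{ G(k - s) : s in S, s <= k }. We compute iteratively: G(0) = 0.
G(1) = mex({}) = 0
G(2) = mex({0}) = 1
G(3) = mex({0}) = 1
G(4) = mex({0, 1}) = 2
G(5) = mex({0, 1}) = 2
G(6) = mex({0, 1, 2}) = 3
G(7) = mex({0, 1, 2}) = 3
G(8) = mex({0, 1, 2, 3}) = 4
G(9) = mex({1, 2, 3}) = 0
G(10) = mex({1, 2, 3, 4}) = 0
G(11) = mex({0, 2, 3, 4}) = 1
G(12) = mex({0, 2, 3, 4}) = 1
G(13) = mex({0, 1, 3}) = 2
G(14) = mex({0, 1, 3, 4}) = 2
G(15) = mex({0, 1, 2, 4}) = 3
Observe that G(9)..G(15) = 0, 0, 1, 1, 2, 2, 3 repeats G(0)..G(6) = 0, 0, 1, 1, 2, 2, 3.
For k >= max(S) = 7, G(k) is determined by the previous 7 values G(k-7)..G(k-1); a window of 7 consecutive values has recurred shifted by 9, so by induction G(k + 9) = G(k) for all k >= 0: the sequence is periodic from the start with period 9.
One period: G(0..8) = 0, 0, 1, 1, 2, 2, 3, 3, 4.
52 mod 9 = 7, so G(52) = G(7) = 3.

3


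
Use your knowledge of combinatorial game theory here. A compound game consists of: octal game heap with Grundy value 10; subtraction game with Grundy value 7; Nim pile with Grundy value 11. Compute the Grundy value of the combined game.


By the Sprague-Grundy theorem, the Grundy value of a sum of games is the XOR of individual Grundy values.
octal game heap: Grundy value = 10. Running XOR: 0 XOR 10 = 10
subtraction game: Grundy value = 7. Running XOR: 10 XOR 7 = 13
Nim pile: Grundy value = 11. Running XOR: 13 XOR 11 = 6
The combined Grundy value is 6.

6


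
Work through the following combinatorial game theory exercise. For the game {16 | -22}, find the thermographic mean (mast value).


Game = {16 | -22}, a switch {a | b} with numbers a > b.
Its thermograph has left wall a - t and right wall b + t, which meet at t = (a - b)/2, where both equal (a + b)/2. So the mast (mean value) is at (a + b)/2.
Mean = (16 + (-22))/2 = -6/2 = -3

-3


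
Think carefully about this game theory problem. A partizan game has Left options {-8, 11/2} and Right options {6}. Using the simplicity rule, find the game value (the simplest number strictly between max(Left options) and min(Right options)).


Left options: {-8, 11/2}, max = 11/2
Right options: {6}, min = 6
All options are numbers and max(Left) < min(Right), so by the simplicity theorem the value is the simplest (earliest-born) number strictly between 11/2 and 6.
No integer lies strictly between 11/2 and 6, so the value is the dyadic rational m/2^k in the interval with the smallest k (then m odd); search k = 1, 2, ...:
Denominator 2: no odd multiple of 1/2 lies strictly between 11/2 and 6.
Denominator 4: 23/4 lies strictly between 11/2 and 6 -- found.
The simplest number in the interval is 23/4.
Game value = 23/4

23/4


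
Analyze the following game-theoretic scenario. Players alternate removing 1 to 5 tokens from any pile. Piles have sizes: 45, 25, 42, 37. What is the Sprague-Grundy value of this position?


Subtraction set: {1, 2, 3, 4, 5}
For this subtraction set, G(n) = n mod 6 (period = max + 1 = 6).
Pile 1 (size 45): G(45) = 45 mod 6 = 3
Pile 2 (size 25): G(25) = 25 mod 6 = 1
Pile 3 (size 42): G(42) = 42 mod 6 = 0
Pile 4 (size 37): G(37) = 37 mod 6 = 1
Total Grundy value = XOR of all: 3 XOR 1 XOR 0 XOR 1 = 3

3


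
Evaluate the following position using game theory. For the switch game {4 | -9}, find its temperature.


The game is {4 | -9}, a switch {a | b} with numbers a > b.
Cooling {a | b} by t gives {a - t | b + t}, which stops being hot when a - t = b + t, i.e. at t = (a - b)/2. So the temperature of a switch is (a - b)/2.
Temperature = (Left option - Right option) / 2
= (4 - (-9)) / 2
= 13 / 2
= 13/2

13/2


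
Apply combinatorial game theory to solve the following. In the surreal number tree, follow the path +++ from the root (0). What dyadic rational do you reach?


Sign expansion: +++
Rule: track bounds (lo, hi), initially (-inf, +inf). On '+', the current value becomes lo and we move to the simplest number in (value, hi): value + 1 if hi = +inf, otherwise the midpoint (value + hi)/2. On '-', the current value becomes hi and we move to value - 1 if lo = -inf, otherwise the midpoint (lo + value)/2.
Start at 0.
Step 1: sign = +, move right. Bounds: (0, +inf). Value = 1
Step 2: sign = +, move right. Bounds: (1, +inf). Value = 2
Step 3: sign = +, move right. Bounds: (2, +inf). Value = 3
The surreal number with sign expansion +++ is 3.

3


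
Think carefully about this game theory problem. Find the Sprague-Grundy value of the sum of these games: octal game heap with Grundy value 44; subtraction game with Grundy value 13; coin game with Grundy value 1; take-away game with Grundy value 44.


By the Sprague-Grundy theorem, the Grundy value of a sum of games is the XOR of individual Grundy values.
octal game heap: Grundy value = 44. Running XOR: 0 XOR 44 = 44
subtraction game: Grundy value = 13. Running XOR: 44 XOR 13 = 33
coin game: Grundy value = 1. Running XOR: 33 XOR 1 = 32
take-away game: Grundy value = 44. Running XOR: 32 XOR 44 = 12
The combined Grundy value is 12.

12


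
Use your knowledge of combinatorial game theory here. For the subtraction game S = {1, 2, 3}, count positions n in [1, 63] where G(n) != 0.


Subtraction set S = {1, 2, 3}, so G(n) = n mod 4.
G(n) = 0 when n is a multiple of 4.
Multiples of 4 in [1, 63]: 15
N-positions (nonzero Grundy) = 63 - 15 = 48

48


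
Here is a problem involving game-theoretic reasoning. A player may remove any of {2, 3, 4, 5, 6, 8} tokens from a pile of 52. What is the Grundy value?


The subtraction set is S = {2, 3, 4, 5, 6, 8}.
G(k) = mex{ G(k - s) : s in S, s <= k }. We compute iteratively: G(0) = 0.
G(1) = mex({}) = 0
G(2) = mex({0}) = 1
G(3) = mex({0}) = 1
G(4) = mex({0, 1}) = 2
G(5) = mex({0, 1}) = 2
G(6) = mex({0, 1, 2}) = 3
G(7) = mex({0, 1, 2}) = 3
G(8) = mex({0, 1, 2, 3}) = 4
G(9) = mex({0, 1, 2, 3}) = 4
G(10) = mex({1, 2, 3, 4}) = 0
G(11) = mex({1, 2, 3, 4}) = 0
G(12) = mex({0, 2, 3, 4}) = 1
G(13) = mex({0, 2, 3, 4}) = 1
G(14) = mex({0, 1, 3, 4}) = 2
G(15) = mex({0, 1, 3, 4}) = 2
G(16) = mex({0, 1, 2, 4}) = 3
G(17) = mex({0, 1, 2, 4}) = 3
Observe that G(10)..G(17) = 0, 0, 1, 1, 2, 2, 3, 3 repeats G(0)..G(7) = 0, 0, 1, 1, 2, 2, 3, 3.
For k >= max(S) = 8, G(k) is determined by the previous 8 values G(k-8)..G(k-1); a window of 8 consecutive values has recurred shifted by 10, so by induction G(k + 10) = G(k) for all k >= 0: the sequence is periodic from the start with period 10.
One period: G(0..9) = 0, 0, 1, 1, 2, 2, 3, 3, 4, 4.
52 mod 10 = 2, so G(52) = G(2) = 1.

1


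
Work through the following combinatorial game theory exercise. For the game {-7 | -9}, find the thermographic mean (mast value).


Game = {-7 | -9}, a switch {a | b} with numbers a > b.
Its thermograph has left wall a - t and right wall b + t, which meet at t = (a - b)/2, where both equal (a + b)/2. So the mast (mean value) is at (a + b)/2.
Mean = (-7 + (-9))/2 = -16/2 = -8

-8


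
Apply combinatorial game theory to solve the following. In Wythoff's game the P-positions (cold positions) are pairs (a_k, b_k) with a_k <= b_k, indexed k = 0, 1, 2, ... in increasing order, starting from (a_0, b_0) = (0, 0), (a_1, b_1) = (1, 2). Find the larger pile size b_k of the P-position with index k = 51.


By Wythoff's theorem, a_k = floor(k * phi) and b_k = floor(k * phi^2) = a_k + k, where phi = (1 + sqrt(5))/2 is the golden ratio.
phi = (1 + sqrt(5))/2 = 1.618034
phi^2 = phi + 1 = 2.618034
k = 51
k * phi^2 = 51 * 2.618034 = 133.519733
b_51 = floor(k * phi^2) = 133 (check: a_51 + k = 82 + 51 = 133)

133


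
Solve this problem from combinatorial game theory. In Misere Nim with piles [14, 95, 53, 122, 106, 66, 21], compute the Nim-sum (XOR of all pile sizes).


We need the XOR (exclusive or) of all pile sizes.
After XOR-ing pile 1 (size 14): 0 XOR 14 = 14
After XOR-ing pile 2 (size 95): 14 XOR 95 = 81
After XOR-ing pile 3 (size 53): 81 XOR 53 = 100
After XOR-ing pile 4 (size 122): 100 XOR 122 = 30
After XOR-ing pile 5 (size 106): 30 XOR 106 = 116
After XOR-ing pile 6 (size 66): 116 XOR 66 = 54
After XOR-ing pile 7 (size 21): 54 XOR 21 = 35
The Nim-value of this position is 35.

35


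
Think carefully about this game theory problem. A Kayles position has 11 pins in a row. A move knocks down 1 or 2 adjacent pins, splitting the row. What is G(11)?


Kayles: a move removes 1 or 2 adjacent pins from a contiguous row.
Removing pins from a row of k leaves two independent rows (a, b) with a + b = k - 1 (one pin) or a + b = k - 2 (two pins); an end removal gives a = 0.
By Sprague-Grundy, G(k) = mex{ G(a) XOR G(b) } over all these splits. G(0) = 0.
G(1): splits (0,0):0^0=0 -> mex({0}) = 1
G(2): splits (0,1):0^1=1 (0,0):0^0=0 -> mex({0, 1}) = 2
G(3): splits (0,2):0^2=2 (1,1):1^1=0 (0,1):0^1=1 -> mex({0, 1, 2}) = 3
G(4): splits (0,3):0^3=3 (1,2):1^2=3 (0,2):0^2=2 (1,1):1^1=0 -> mex({0, 2, 3}) = 1
G(5): splits (0,4):0^1=1 (1,3):1^3=2 (2,2):2^2=0 (0,3):0^3=3 (1,2):1^2=3 -> mex({0, 1, 2, 3}) = 4
G(6) = mex({0, 1, 2, 4}) = 3
G(7) = mex({0, 1, 3, 4, 5}) = 2
G(8) = mex({0, 2, 3, 5, 6}) = 1
G(9) = mex({0, 1, 2, 3, 6, 7}) = 4
G(10) = mex({0, 1, 3, 4, 5, 7}) = 2
G(11) = mex({0, 1, 2, 3, 4, 5}) = 6
Therefore G(11) = 6.

6


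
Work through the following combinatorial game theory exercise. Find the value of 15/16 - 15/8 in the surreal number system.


x = 15/16, y = 15/8
Converting to common denominator: 16
x = 15/16, y = 30/16
x - y = 15/16 - 15/8 = -15/16

-15/16


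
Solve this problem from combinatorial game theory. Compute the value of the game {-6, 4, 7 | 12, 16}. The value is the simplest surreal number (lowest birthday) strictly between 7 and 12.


Left options: {-6, 4, 7}, max = 7
Right options: {12, 16}, min = 12
All options are numbers and max(Left) < min(Right), so by the simplicity theorem the value is the simplest (earliest-born) number strictly between 7 and 12.
Integers 8 through 11 all lie strictly between 7 and 12.
Among integers, the simplest (lowest birthday = smallest |n|; 0 is born on day 0, +-n on day n) is 8.
No non-integer in the interval can be simpler: if x is a non-integer in the interval, then floor(x) or ceil(x) also lies in the interval (the interval contains an integer), and both are proper prefixes of x's sign expansion, i.e. born earlier. So the game value is 8.
Game value = 8

8


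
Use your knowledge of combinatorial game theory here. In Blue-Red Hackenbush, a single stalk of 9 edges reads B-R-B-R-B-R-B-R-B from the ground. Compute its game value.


Edges (from ground): B-R-B-R-B-R-B-R-B
By Berlekamp's sign-expansion rule, a Blue-Red Hackenbush stalk has the value of the surreal number whose sign sequence is the edge sequence with B -> + and R -> -.
Sign sequence: +-+-+-+-+
Trace the sign expansion in the surreal number tree, starting from 0:
Edge 1: B (sign +) -> bounds (0, +inf), value = 1
Edge 2: R (sign -) -> bounds (0, 1), value = 1/2
Edge 3: B (sign +) -> bounds (1/2, 1), value = 3/4
Edge 4: R (sign -) -> bounds (1/2, 3/4), value = 5/8
Edge 5: B (sign +) -> bounds (5/8, 3/4), value = 11/16
Edge 6: R (sign -) -> bounds (5/8, 11/16), value = 21/32
Edge 7: B (sign +) -> bounds (21/32, 11/16), value = 43/64
Edge 8: R (sign -) -> bounds (21/32, 43/64), value = 85/128
Edge 9: B (sign +) -> bounds (85/128, 43/64), value = 171/256
Game value = 171/256

171/256


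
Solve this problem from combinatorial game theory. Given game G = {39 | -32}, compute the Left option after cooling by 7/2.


Original game: {39 | -32} (a switch {a | b} with a > b).
Cooling by t (for t below the temperature (a - b)/2 = 71/2) taxes each move by t: {a | b} cooled by t is {a - t | b + t}.
Cooling amount: t = 7/2
Cooled Left option: 39 - 7/2 = 71/2
Cooled Right option: -32 + 7/2 = -57/2
Cooled game: {71/2 | -57/2}
Left option = 71/2

71/2


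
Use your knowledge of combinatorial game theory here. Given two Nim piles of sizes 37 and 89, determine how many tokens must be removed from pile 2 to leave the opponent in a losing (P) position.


Piles: 37 and 89
Current XOR: 37 XOR 89 = 124 (non-zero, so this is an N-position).
To make the XOR zero, we need to find a move that balances the piles.
For pile 2 (size 89): target = 89 XOR 124 = 37
We reduce pile 2 from 89 to 37.
Tokens removed: 89 - 37 = 52
Verification: 37 XOR 37 = 0

52


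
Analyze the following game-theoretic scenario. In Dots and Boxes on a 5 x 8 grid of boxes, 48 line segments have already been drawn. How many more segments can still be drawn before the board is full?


Grid: 5 x 8 boxes, i.e. 6 rows and 9 columns of dots.
Horizontal edges: (rows + 1) * cols = 6 * 8 = 48
Vertical edges: rows * (cols + 1) = 5 * 9 = 45
Total edges: 48 + 45 = 93
Edges drawn: 48
Remaining: 93 - 48 = 45

45


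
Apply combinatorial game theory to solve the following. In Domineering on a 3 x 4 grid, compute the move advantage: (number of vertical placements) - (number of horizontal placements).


Board is 3 x 4 (rows x cols).
Left (vertical) placements: (rows-1) * cols = 2 * 4 = 8
Right (horizontal) placements: rows * (cols-1) = 3 * 3 = 9
Advantage = Left - Right = 8 - 9 = -1

-1


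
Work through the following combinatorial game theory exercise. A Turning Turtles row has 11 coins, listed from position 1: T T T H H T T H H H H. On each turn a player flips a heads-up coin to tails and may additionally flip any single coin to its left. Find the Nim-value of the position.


Coins: T T T H H T T H H H H
Key fact: a single head at position k behaves exactly like a Nim heap of size k (turning it to T and optionally flipping a coin at j < k corresponds to moving the heap from k to j, or to 0), and heads combine as a disjunctive sum (two heads at the same place would cancel, matching j XOR j = 0). So the Nim-value is the XOR of the 1-indexed positions of the heads.
Face-up positions (1-indexed): [4, 5, 8, 9, 10, 11]
XOR 0 with 4: 0 XOR 4 = 4
XOR 4 with 5: 4 XOR 5 = 1
XOR 1 with 8: 1 XOR 8 = 9
XOR 9 with 9: 9 XOR 9 = 0
XOR 0 with 10: 0 XOR 10 = 10
XOR 10 with 11: 10 XOR 11 = 1
Nim-value = 1

1


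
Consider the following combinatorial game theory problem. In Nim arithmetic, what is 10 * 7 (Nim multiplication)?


Nim multiplication is bilinear over XOR: (u XOR v) * w = (u*w) XOR (v*w).
So we split each operand into its bit components and XOR the pairwise Nim products.
10 = 2 + 8 (as XOR of powers of 2).
7 = 1 + 2 + 4 (as XOR of powers of 2).
Using the standard Nim-product table on single bits:
  2*2 = 3,   2*4 = 8,   2*8 = 12,
  4*4 = 6,   4*8 = 11,  8*8 = 13,
and  1*x = x (identity), k*l = l*k (commutative).
Pairwise Nim products:
  2 * 1 = 2
  2 * 2 = 3
  2 * 4 = 8
  8 * 1 = 8
  8 * 2 = 12
  8 * 4 = 11
XOR them: 2 XOR 3 XOR 8 XOR 8 XOR 12 XOR 11 = 6.
Result: 10 * 7 = 6 (in Nim).

6


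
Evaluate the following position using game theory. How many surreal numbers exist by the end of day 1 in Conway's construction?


Day 0: {|} = 0 is born. Count = 1.
Day n: the number of surreal numbers born by day n is 2^(n+1) - 1.
By day 0: 2^1 - 1 = 1
By day 1: 2^2 - 1 = 3
By day 1: 3 surreal numbers.

3


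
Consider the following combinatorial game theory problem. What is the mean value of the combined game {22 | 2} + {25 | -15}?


G1 = {22 | 2}, G2 = {25 | -15}
Each is a switch {a | b} with numbers a > b; its mean value is (a + b)/2, and mean value is additive over game sums: m(G1 + G2) = m(G1) + m(G2).
Mean of G1 = (22 + (2))/2 = 24/2 = 12
Mean of G2 = (25 + (-15))/2 = 10/2 = 5
Mean of G1 + G2 = 12 + 5 = 17

17


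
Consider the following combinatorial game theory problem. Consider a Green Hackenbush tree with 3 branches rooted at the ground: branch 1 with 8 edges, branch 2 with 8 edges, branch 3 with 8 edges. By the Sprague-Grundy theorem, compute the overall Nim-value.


The tree has 3 branches from the ground vertex.
In Green Hackenbush, the Nim-value of a simple path of length k is k.
Branch 1: length 8, Nim-value = 8
Branch 2: length 8, Nim-value = 8
Branch 3: length 8, Nim-value = 8
Total Nim-value = XOR of all branch values:
0 XOR 8 = 8
8 XOR 8 = 0
0 XOR 8 = 8
Nim-value of the tree = 8

8


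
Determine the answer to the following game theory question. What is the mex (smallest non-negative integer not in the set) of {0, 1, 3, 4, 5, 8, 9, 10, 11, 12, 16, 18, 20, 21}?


Set = {0, 1, 3, 4, 5, 8, 9, 10, 11, 12, 16, 18, 20, 21}
0 is in the set.
1 is in the set.
2 is NOT in the set. This is the mex.
mex = 2

2


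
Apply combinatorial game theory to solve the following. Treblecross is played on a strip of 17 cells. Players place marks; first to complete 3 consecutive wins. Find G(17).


Treblecross: place X on empty cells; 3-in-a-row wins.
Playing within two cells of an existing X lets the opponent win at once, so sensible play treats the cells i-2..i+2 around each X as dead. The player left with no safe cell loses, so this is a normal-play take-away game on strips of safe cells.
Placing X at cell i (0-indexed) of a strip of k safe cells leaves independent strips of sizes max(0, i-2) and max(0, k-i-3). Hence G(k) = mex{ G(max(0,i-2)) XOR G(max(0,k-i-3)) : 0 <= i < k }, with G(0) = 0.
G(1): splits (0,0):0^0=0 -> mex({0}) = 1
G(2): splits (0,0):0^0=0 -> mex({0}) = 1
G(3): splits (0,0):0^0=0 -> mex({0}) = 1
G(4): splits (0,1):0^1=1 (0,0):0^0=0 -> mex({0, 1}) = 2
G(5): splits (0,2):0^1=1 (0,1):0^1=1 (0,0):0^0=0 -> mex({0, 1}) = 2
G(6) = mex({1}) = 0
G(7) = mex({0, 1, 2}) = 3
G(8) = mex({0, 1, 2}) = 3
G(9) = mex({0, 2}) = 1
G(10) = mex({0, 2, 3}) = 1
G(11) = mex({0, 3}) = 1
G(12) = mex({1, 3}) = 0
G(13) = mex({0, 1, 2, 3}) = 4
G(14) = mex({0, 1, 2}) = 3
G(15) = mex({0, 1, 2}) = 3
G(16) = mex({0, 1, 2, 4}) = 3
G(17) = mex({0, 1, 3, 4}) = 2
Therefore G(17) = 2.

2


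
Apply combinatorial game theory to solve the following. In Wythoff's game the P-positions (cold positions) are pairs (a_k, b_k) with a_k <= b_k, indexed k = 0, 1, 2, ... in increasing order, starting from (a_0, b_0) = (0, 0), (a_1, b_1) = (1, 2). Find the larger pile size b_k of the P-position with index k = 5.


By Wythoff's theorem, a_k = floor(k * phi) and b_k = floor(k * phi^2) = a_k + k, where phi = (1 + sqrt(5))/2 is the golden ratio.
phi = (1 + sqrt(5))/2 = 1.618034
phi^2 = phi + 1 = 2.618034
k = 5
k * phi^2 = 5 * 2.618034 = 13.090170
b_5 = floor(k * phi^2) = 13 (check: a_5 + k = 8 + 5 = 13)

13


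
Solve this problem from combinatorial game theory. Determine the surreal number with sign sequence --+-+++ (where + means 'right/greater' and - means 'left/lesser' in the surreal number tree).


Sign expansion: --+-+++
Rule: track bounds (lo, hi), initially (-inf, +inf). On '+', the current value becomes lo and we move to the simplest number in (value, hi): value + 1 if hi = +inf, otherwise the midpoint (value + hi)/2. On '-', the current value becomes hi and we move to value - 1 if lo = -inf, otherwise the midpoint (lo + value)/2.
Start at 0.
Step 1: sign = -, move left. Bounds: (-inf, 0). Value = -1
Step 2: sign = -, move left. Bounds: (-inf, -1). Value = -2
Step 3: sign = +, move right. Bounds: (-2, -1). Value = -3/2
Step 4: sign = -, move left. Bounds: (-2, -3/2). Value = -7/4
Step 5: sign = +, move right. Bounds: (-7/4, -3/2). Value = -13/8
Step 6: sign = +, move right. Bounds: (-13/8, -3/2). Value = -25/16
Step 7: sign = +, move right. Bounds: (-25/16, -3/2). Value = -49/32
The surreal number with sign expansion --+-+++ is -49/32.

-49/32


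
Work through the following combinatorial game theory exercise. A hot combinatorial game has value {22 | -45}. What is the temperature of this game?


The game is {22 | -45}, a switch {a | b} with numbers a > b.
Cooling {a | b} by t gives {a - t | b + t}, which stops being hot when a - t = b + t, i.e. at t = (a - b)/2. So the temperature of a switch is (a - b)/2.
Temperature = (Left option - Right option) / 2
= (22 - (-45)) / 2
= 67 / 2
= 67/2

67/2


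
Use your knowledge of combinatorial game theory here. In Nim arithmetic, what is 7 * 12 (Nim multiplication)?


Nim multiplication is bilinear over XOR: (u XOR v) * w = (u*w) XOR (v*w).
So we split each operand into its bit components and XOR the pairwise Nim products.
7 = 1 + 2 + 4 (as XOR of powers of 2).
12 = 4 + 8 (as XOR of powers of 2).
Using the standard Nim-product table on single bits:
  2*2 = 3,   2*4 = 8,   2*8 = 12,
  4*4 = 6,   4*8 = 11,  8*8 = 13,
and  1*x = x (identity), k*l = l*k (commutative).
Pairwise Nim products:
  1 * 4 = 4
  1 * 8 = 8
  2 * 4 = 8
  2 * 8 = 12
  4 * 4 = 6
  4 * 8 = 11
XOR them: 4 XOR 8 XOR 8 XOR 12 XOR 6 XOR 11 = 5.
Result: 7 * 12 = 5 (in Nim).

5


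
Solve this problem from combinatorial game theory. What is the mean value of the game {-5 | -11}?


Game = {-5 | -11}, a switch {a | b} with numbers a > b.
Its thermograph has left wall a - t and right wall b + t, which meet at t = (a - b)/2, where both equal (a + b)/2. So the mast (mean value) is at (a + b)/2.
Mean = (-5 + (-11))/2 = -16/2 = -8

-8


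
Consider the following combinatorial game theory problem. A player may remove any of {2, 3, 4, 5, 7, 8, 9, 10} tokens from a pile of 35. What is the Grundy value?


The subtraction set is S = {2, 3, 4, 5, 7, 8, 9, 10}.
G(k) = mex{ G(k - s) : s in S, s <= k }. We compute iteratively: G(0) = 0.
G(1) = mex({}) = 0
G(2) = mex({0}) = 1
G(3) = mex({0}) = 1
G(4) = mex({0, 1}) = 2
G(5) = mex({0, 1}) = 2
G(6) = mex({0, 1, 2}) = 3
G(7) = mex({0, 1, 2}) = 3
G(8) = mex({0, 1, 2, 3}) = 4
G(9) = mex({0, 1, 2, 3}) = 4
G(10) = mex({0, 1, 2, 3, 4}) = 5
G(11) = mex({0, 1, 2, 3, 4}) = 5
G(12) = mex({1, 2, 3, 4, 5}) = 0
G(13) = mex({1, 2, 3, 4, 5}) = 0
G(14) = mex({0, 2, 3, 4, 5}) = 1
G(15) = mex({0, 2, 3, 4, 5}) = 1
G(16) = mex({0, 1, 3, 4, 5}) = 2
G(17) = mex({0, 1, 3, 4, 5}) = 2
G(18) = mex({0, 1, 2, 4, 5}) = 3
G(19) = mex({0, 1, 2, 4, 5}) = 3
G(20) = mex({0, 1, 2, 3, 5}) = 4
G(21) = mex({0, 1, 2, 3, 5}) = 4
Observe that G(12)..G(21) = 0, 0, 1, 1, 2, 2, 3, 3, 4, 4 repeats G(0)..G(9) = 0, 0, 1, 1, 2, 2, 3, 3, 4, 4.
For k >= max(S) = 10, G(k) is determined by the previous 10 values G(k-10)..G(k-1); a window of 10 consecutive values has recurred shifted by 12, so by induction G(k + 12) = G(k) for all k >= 0: the sequence is periodic from the start with period 12.
One period: G(0..11) = 0, 0, 1, 1, 2, 2, 3, 3, 4, 4, 5, 5.
35 mod 12 = 11, so G(35) = G(11) = 5.

5


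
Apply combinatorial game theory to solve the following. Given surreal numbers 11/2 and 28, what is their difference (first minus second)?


x = 11/2, y = 28
Converting to common denominator: 2
x = 11/2, y = 56/2
x - y = 11/2 - 28 = -45/2

-45/2


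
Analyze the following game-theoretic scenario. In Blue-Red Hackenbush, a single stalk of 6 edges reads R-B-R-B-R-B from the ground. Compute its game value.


Edges (from ground): R-B-R-B-R-B
By Berlekamp's sign-expansion rule, a Blue-Red Hackenbush stalk has the value of the surreal number whose sign sequence is the edge sequence with B -> + and R -> -.
Sign sequence: -+-+-+
Trace the sign expansion in the surreal number tree, starting from 0:
Edge 1: R (sign -) -> bounds (-inf, 0), value = -1
Edge 2: B (sign +) -> bounds (-1, 0), value = -1/2
Edge 3: R (sign -) -> bounds (-1, -1/2), value = -3/4
Edge 4: B (sign +) -> bounds (-3/4, -1/2), value = -5/8
Edge 5: R (sign -) -> bounds (-3/4, -5/8), value = -11/16
Edge 6: B (sign +) -> bounds (-11/16, -5/8), value = -21/32
Game value = -21/32

-21/32


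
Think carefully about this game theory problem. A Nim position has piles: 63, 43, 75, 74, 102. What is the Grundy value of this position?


We need the XOR (exclusive or) of all pile sizes.
After XOR-ing pile 1 (size 63): 0 XOR 63 = 63
After XOR-ing pile 2 (size 43): 63 XOR 43 = 20
After XOR-ing pile 3 (size 75): 20 XOR 75 = 95
After XOR-ing pile 4 (size 74): 95 XOR 74 = 21
After XOR-ing pile 5 (size 102): 21 XOR 102 = 115
The Nim-value of this position is 115.

115


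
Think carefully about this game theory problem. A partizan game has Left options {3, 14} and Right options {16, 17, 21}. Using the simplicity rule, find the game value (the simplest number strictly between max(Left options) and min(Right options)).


Left options: {3, 14}, max = 14
Right options: {16, 17, 21}, min = 16
All options are numbers and max(Left) < min(Right), so by the simplicity theorem the value is the simplest (earliest-born) number strictly between 14 and 16.
The only integer strictly between 14 and 16 is 15.
No non-integer in the interval can be simpler: if x is a non-integer in the interval, then floor(x) or ceil(x) also lies in the interval (the interval contains an integer), and both are proper prefixes of x's sign expansion, i.e. born earlier. So the game value is 15.
Game value = 15

15


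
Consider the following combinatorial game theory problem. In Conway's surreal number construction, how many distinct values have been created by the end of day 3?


Day 0: {|} = 0 is born. Count = 1.
Day n: the number of surreal numbers born by day n is 2^(n+1) - 1.
By day 0: 2^1 - 1 = 1
By day 1: 2^2 - 1 = 3
By day 2: 2^3 - 1 = 7
By day 3: 2^4 - 1 = 15
By day 3: 15 surreal numbers.

15


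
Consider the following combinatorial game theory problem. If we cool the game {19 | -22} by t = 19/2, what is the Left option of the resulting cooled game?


Original game: {19 | -22} (a switch {a | b} with a > b).
Cooling by t (for t below the temperature (a - b)/2 = 41/2) taxes each move by t: {a | b} cooled by t is {a - t | b + t}.
Cooling amount: t = 19/2
Cooled Left option: 19 - 19/2 = 19/2
Cooled Right option: -22 + 19/2 = -25/2
Cooled game: {19/2 | -25/2}
Left option = 19/2

19/2


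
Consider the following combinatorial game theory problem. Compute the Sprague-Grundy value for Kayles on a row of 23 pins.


Kayles: a move removes 1 or 2 adjacent pins from a contiguous row.
Removing pins from a row of k leaves two independent rows (a, b) with a + b = k - 1 (one pin) or a + b = k - 2 (two pins); an end removal gives a = 0.
By Sprague-Grundy, G(k) = mex{ G(a) XOR G(b) } over all these splits. G(0) = 0.
G(1): splits (0,0):0^0=0 -> mex({0}) = 1
G(2): splits (0,1):0^1=1 (0,0):0^0=0 -> mex({0, 1}) = 2
G(3): splits (0,2):0^2=2 (1,1):1^1=0 (0,1):0^1=1 -> mex({0, 1, 2}) = 3
G(4): splits (0,3):0^3=3 (1,2):1^2=3 (0,2):0^2=2 (1,1):1^1=0 -> mex({0, 2, 3}) = 1
G(5): splits (0,4):0^1=1 (1,3):1^3=2 (2,2):2^2=0 (0,3):0^3=3 (1,2):1^2=3 -> mex({0, 1, 2, 3}) = 4
G(6) = mex({0, 1, 2, 4}) = 3
G(7) = mex({0, 1, 3, 4, 5}) = 2
G(8) = mex({0, 2, 3, 5, 6}) = 1
G(9) = mex({0, 1, 2, 3, 6, 7}) = 4
G(10) = mex({0, 1, 3, 4, 5, 7}) = 2
G(11) = mex({0, 1, 2, 3, 4, 5}) = 6
G(12) = mex({0, 1, 2, 3, 5, 6, 7}) = 4
G(13) = mex({0, 2, 3, 4, 6, 7}) = 1
G(14) = mex({0, 1, 4, 5, 6, 7}) = 2
G(15) = mex({0, 1, 2, 3, 4, 5, 6}) = 7
G(16) = mex({0, 2, 3, 5, 6, 7}) = 1
G(17) = mex({0, 1, 2, 3, 5, 6, 7}) = 4
G(18) = mex({0, 1, 2, 4, 5, 6}) = 3
G(19) = mex({0, 1, 3, 4, 5, 7}) = 2
G(20) = mex({0, 2, 3, 4, 5, 6, 7}) = 1
G(21) = mex({0, 1, 2, 3, 5, 6, 7}) = 4
G(22) = mex({0, 1, 2, 3, 4, 5, 7}) = 6
G(23) = mex({0, 1, 2, 3, 4, 5, 6}) = 7
Therefore G(23) = 7.

7


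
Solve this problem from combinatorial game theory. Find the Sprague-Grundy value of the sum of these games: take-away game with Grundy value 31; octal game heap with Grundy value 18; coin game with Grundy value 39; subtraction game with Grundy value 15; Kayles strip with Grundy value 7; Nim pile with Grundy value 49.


By the Sprague-Grundy theorem, the Grundy value of a sum of games is the XOR of individual Grundy values.
take-away game: Grundy value = 31. Running XOR: 0 XOR 31 = 31
octal game heap: Grundy value = 18. Running XOR: 31 XOR 18 = 13
coin game: Grundy value = 39. Running XOR: 13 XOR 39 = 42
subtraction game: Grundy value = 15. Running XOR: 42 XOR 15 = 37
Kayles strip: Grundy value = 7. Running XOR: 37 XOR 7 = 34
Nim pile: Grundy value = 49. Running XOR: 34 XOR 49 = 19
The combined Grundy value is 19.

19


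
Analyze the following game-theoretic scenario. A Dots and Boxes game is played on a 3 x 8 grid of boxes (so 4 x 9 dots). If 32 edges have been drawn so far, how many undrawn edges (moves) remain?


Grid: 3 x 8 boxes, i.e. 4 rows and 9 columns of dots.
Horizontal edges: (rows + 1) * cols = 4 * 8 = 32
Vertical edges: rows * (cols + 1) = 3 * 9 = 27
Total edges: 32 + 27 = 59
Edges drawn: 32
Remaining: 59 - 32 = 27

27


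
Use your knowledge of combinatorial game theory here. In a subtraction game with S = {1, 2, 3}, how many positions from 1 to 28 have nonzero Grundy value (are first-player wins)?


Subtraction set S = {1, 2, 3}, so G(n) = n mod 4.
G(n) = 0 when n is a multiple of 4.
Multiples of 4 in [1, 28]: 7
N-positions (nonzero Grundy) = 28 - 7 = 21

21


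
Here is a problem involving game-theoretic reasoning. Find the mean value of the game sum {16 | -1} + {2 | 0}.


G1 = {16 | -1}, G2 = {2 | 0}
Each is a switch {a | b} with numbers a > b; its mean value is (a + b)/2, and mean value is additive over game sums: m(G1 + G2) = m(G1) + m(G2).
Mean of G1 = (16 + (-1))/2 = 15/2 = 15/2
Mean of G2 = (2 + (0))/2 = 2/2 = 1
Mean of G1 + G2 = 15/2 + 1 = 17/2

17/2


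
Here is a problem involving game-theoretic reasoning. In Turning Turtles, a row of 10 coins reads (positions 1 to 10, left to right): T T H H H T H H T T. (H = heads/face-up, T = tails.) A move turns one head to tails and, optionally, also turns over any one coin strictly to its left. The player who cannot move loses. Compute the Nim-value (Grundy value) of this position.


Coins: T T H H H T H H T T
Key fact: a single head at position k behaves exactly like a Nim heap of size k (turning it to T and optionally flipping a coin at j < k corresponds to moving the heap from k to j, or to 0), and heads combine as a disjunctive sum (two heads at the same place would cancel, matching j XOR j = 0). So the Nim-value is the XOR of the 1-indexed positions of the heads.
Face-up positions (1-indexed): [3, 4, 5, 7, 8]
XOR 0 with 3: 0 XOR 3 = 3
XOR 3 with 4: 3 XOR 4 = 7
XOR 7 with 5: 7 XOR 5 = 2
XOR 2 with 7: 2 XOR 7 = 5
XOR 5 with 8: 5 XOR 8 = 13
Nim-value = 13

13


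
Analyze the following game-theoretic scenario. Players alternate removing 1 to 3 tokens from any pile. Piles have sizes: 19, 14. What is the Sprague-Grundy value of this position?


Subtraction set: {1, 2, 3}
For this subtraction set, G(n) = n mod 4 (period = max + 1 = 4).
Pile 1 (size 19): G(19) = 19 mod 4 = 3
Pile 2 (size 14): G(14) = 14 mod 4 = 2
Total Grundy value = XOR of all: 3 XOR 2 = 1

1


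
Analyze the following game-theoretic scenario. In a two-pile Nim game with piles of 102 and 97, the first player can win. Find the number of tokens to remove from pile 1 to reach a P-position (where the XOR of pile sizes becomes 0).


Piles: 102 and 97
Current XOR: 102 XOR 97 = 7 (non-zero, so this is an N-position).
To make the XOR zero, we need to find a move that balances the piles.
For pile 1 (size 102): target = 102 XOR 7 = 97
We reduce pile 1 from 102 to 97.
Tokens removed: 102 - 97 = 5
Verification: 97 XOR 97 = 0

5


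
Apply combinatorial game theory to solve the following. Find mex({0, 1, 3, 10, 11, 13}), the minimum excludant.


Set = {0, 1, 3, 10, 11, 13}
0 is in the set.
1 is in the set.
2 is NOT in the set. This is the mex.
mex = 2

2


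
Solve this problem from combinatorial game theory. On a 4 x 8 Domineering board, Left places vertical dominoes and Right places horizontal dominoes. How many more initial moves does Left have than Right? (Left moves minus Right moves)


Board is 4 x 8 (rows x cols).
Left (vertical) placements: (rows-1) * cols = 3 * 8 = 24
Right (horizontal) placements: rows * (cols-1) = 4 * 7 = 28
Advantage = Left - Right = 24 - 28 = -4

-4


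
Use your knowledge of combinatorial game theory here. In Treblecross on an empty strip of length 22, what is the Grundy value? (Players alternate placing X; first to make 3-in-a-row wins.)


Treblecross: place X on empty cells; 3-in-a-row wins.
Playing within two cells of an existing X lets the opponent win at once, so sensible play treats the cells i-2..i+2 around each X as dead. The player left with no safe cell loses, so this is a normal-play take-away game on strips of safe cells.
Placing X at cell i (0-indexed) of a strip of k safe cells leaves independent strips of sizes max(0, i-2) and max(0, k-i-3). Hence G(k) = mex{ G(max(0,i-2)) XOR G(max(0,k-i-3)) : 0 <= i < k }, with G(0) = 0.
G(1): splits (0,0):0^0=0 -> mex({0}) = 1
G(2): splits (0,0):0^0=0 -> mex({0}) = 1
G(3): splits (0,0):0^0=0 -> mex({0}) = 1
G(4): splits (0,1):0^1=1 (0,0):0^0=0 -> mex({0, 1}) = 2
G(5): splits (0,2):0^1=1 (0,1):0^1=1 (0,0):0^0=0 -> mex({0, 1}) = 2
G(6) = mex({1}) = 0
G(7) = mex({0, 1, 2}) = 3
G(8) = mex({0, 1, 2}) = 3
G(9) = mex({0, 2}) = 1
G(10) = mex({0, 2, 3}) = 1
G(11) = mex({0, 3}) = 1
G(12) = mex({1, 3}) = 0
G(13) = mex({0, 1, 2, 3}) = 4
G(14) = mex({0, 1, 2}) = 3
G(15) = mex({0, 1, 2}) = 3
G(16) = mex({0, 1, 2, 4}) = 3
G(17) = mex({0, 1, 3, 4}) = 2
G(18) = mex({0, 1, 3, 4}) = 2
G(19) = mex({0, 1, 3, 5}) = 2
G(20) = mex({0, 1, 2, 3, 5}) = 4
G(21) = mex({0, 1, 2, 3, 5}) = 4
G(22) = mex({1, 2, 6}) = 0
Therefore G(22) = 0.

0


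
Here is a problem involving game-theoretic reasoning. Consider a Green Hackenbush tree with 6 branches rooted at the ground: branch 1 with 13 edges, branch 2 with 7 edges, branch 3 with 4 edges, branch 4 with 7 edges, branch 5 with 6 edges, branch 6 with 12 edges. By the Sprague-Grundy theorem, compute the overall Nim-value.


The tree has 6 branches from the ground vertex.
In Green Hackenbush, the Nim-value of a simple path of length k is k.
Branch 1: length 13, Nim-value = 13
Branch 2: length 7, Nim-value = 7
Branch 3: length 4, Nim-value = 4
Branch 4: length 7, Nim-value = 7
Branch 5: length 6, Nim-value = 6
Branch 6: length 12, Nim-value = 12
Total Nim-value = XOR of all branch values:
0 XOR 13 = 13
13 XOR 7 = 10
10 XOR 4 = 14
14 XOR 7 = 9
9 XOR 6 = 15
15 XOR 12 = 3
Nim-value of the tree = 3

3


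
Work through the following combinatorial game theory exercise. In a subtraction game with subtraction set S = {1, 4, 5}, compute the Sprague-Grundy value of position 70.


The subtraction set is S = {1, 4, 5}.
G(k) = mex{ G(k - s) : s in S, s <= k }. We compute iteratively: G(0) = 0.
G(1) = mex({0}) = 1
G(2) = mex({1}) = 0
G(3) = mex({0}) = 1
G(4) = mex({0, 1}) = 2
G(5) = mex({0, 1, 2}) = 3
G(6) = mex({0, 1, 3}) = 2
G(7) = mex({0, 1, 2}) = 3
G(8) = mex({1, 2, 3}) = 0
G(9) = mex({0, 2, 3}) = 1
G(10) = mex({1, 2, 3}) = 0
G(11) = mex({0, 2, 3}) = 1
G(12) = mex({0, 1, 3}) = 2
Observe that G(8)..G(12) = 0, 1, 0, 1, 2 repeats G(0)..G(4) = 0, 1, 0, 1, 2.
For k >= max(S) = 5, G(k) is determined by the previous 5 values G(k-5)..G(k-1); a window of 5 consecutive values has recurred shifted by 8, so by induction G(k + 8) = G(k) for all k >= 0: the sequence is periodic from the start with period 8.
One period: G(0..7) = 0, 1, 0, 1, 2, 3, 2, 3.
70 mod 8 = 6, so G(70) = G(6) = 2.

2


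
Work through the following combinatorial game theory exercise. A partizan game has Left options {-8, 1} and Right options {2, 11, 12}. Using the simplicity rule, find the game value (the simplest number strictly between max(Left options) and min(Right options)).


Left options: {-8, 1}, max = 1
Right options: {2, 11, 12}, min = 2
All options are numbers and max(Left) < min(Right), so by the simplicity theorem the value is the simplest (earliest-born) number strictly between 1 and 2.
No integer lies strictly between 1 and 2, so the value is the dyadic rational m/2^k in the interval with the smallest k (then m odd); search k = 1, 2, ...:
Denominator 2: 3/2 lies strictly between 1 and 2 -- found.
The simplest number in the interval is 3/2.
Game value = 3/2

3/2
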